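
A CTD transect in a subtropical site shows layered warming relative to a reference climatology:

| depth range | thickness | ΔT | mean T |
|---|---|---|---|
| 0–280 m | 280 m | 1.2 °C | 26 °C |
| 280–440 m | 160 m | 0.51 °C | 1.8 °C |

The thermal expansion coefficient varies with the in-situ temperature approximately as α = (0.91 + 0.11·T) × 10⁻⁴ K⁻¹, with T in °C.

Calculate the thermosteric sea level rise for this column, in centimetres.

Layer 1: α = (0.91 + 0.11×26)×10⁻⁴ = 3.77×10⁻⁴ K⁻¹
Layer 2: α = (0.91 + 0.11×1.8)×10⁻⁴ = 1.108×10⁻⁴ K⁻¹
0–280 m: 3.77×10⁻⁴ × 1.2 × 280 = 0.126672 m
280–440 m: 0.51 × 160 × 1.108×10⁻⁴ = 0.00904128 m
Δh = 0.126672 + 0.00904128 = 0.13571328 m ≈ 14 cm

Δh = 14 cm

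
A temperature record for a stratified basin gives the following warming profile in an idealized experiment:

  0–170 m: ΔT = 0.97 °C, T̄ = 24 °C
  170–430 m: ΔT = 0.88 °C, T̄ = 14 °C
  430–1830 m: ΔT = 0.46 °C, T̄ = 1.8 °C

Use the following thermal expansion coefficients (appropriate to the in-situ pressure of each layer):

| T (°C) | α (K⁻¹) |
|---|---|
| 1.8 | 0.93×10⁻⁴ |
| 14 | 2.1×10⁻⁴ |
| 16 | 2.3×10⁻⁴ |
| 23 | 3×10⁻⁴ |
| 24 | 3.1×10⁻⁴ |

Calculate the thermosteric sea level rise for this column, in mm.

Δh = 159 mm

Layer 1 at 24 °C → α = 3.1×10⁻⁴ K⁻¹
Layer 2 at 14 °C → α = 2.1×10⁻⁴ K⁻¹
Layer 3 at 1.8 °C → α = 0.93×10⁻⁴ K⁻¹
3.1×10⁻⁴ × 0.97 × 170 = 0.051119 m
170–430 m: 2.1×10⁻⁴ × 0.88 × 260 = 0.048048 m
1400 × 0.93×10⁻⁴ × 0.46 = 0.059892 m
Δh = 0.051119 + 0.048048 + 0.059892 = 0.159059 m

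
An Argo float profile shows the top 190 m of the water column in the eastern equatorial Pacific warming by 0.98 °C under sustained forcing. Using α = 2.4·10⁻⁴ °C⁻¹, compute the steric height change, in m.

Δh = αΔT·H = 2.4×10⁻⁴ × 0.98 × 190 = 0.044688 m

0.0447 m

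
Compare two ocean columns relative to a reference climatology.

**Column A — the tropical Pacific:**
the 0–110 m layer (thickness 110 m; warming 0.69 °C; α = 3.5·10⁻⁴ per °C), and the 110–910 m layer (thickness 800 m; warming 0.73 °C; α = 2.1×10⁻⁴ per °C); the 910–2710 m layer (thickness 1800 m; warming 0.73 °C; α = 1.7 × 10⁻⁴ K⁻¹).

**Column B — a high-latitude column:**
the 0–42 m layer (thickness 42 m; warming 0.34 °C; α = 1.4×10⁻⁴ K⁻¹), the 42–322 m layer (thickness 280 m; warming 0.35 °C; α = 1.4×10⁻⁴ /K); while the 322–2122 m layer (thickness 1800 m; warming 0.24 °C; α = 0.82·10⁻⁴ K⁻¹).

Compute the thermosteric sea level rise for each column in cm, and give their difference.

A 3.5×10⁻⁴ × 110 × 0.69 = 0.026565 m
A Layer 2: 2.1×10⁻⁴ × 0.73 × 800 = 0.12264 m
A Layer 3: 1800 × 0.73 × 1.7×10⁻⁴ = 0.22338 m
A total: 0.372585 m
B 0–42 m: 1.4×10⁻⁴ × 42 × 0.34 = 0.0019992 m
B 0.35 × 1.4×10⁻⁴ × 280 = 0.01372 m
B 322–2122 m: 0.82×10⁻⁴ × 1800 × 0.24 = 0.035424 m
B total: 0.0511432 m
Difference: 0.372585 − 0.0511432 = 0.3214418 m

Δh_A ≈ 37 cm, Δh_B ≈ 5.1 cm; difference ≈ 32 cm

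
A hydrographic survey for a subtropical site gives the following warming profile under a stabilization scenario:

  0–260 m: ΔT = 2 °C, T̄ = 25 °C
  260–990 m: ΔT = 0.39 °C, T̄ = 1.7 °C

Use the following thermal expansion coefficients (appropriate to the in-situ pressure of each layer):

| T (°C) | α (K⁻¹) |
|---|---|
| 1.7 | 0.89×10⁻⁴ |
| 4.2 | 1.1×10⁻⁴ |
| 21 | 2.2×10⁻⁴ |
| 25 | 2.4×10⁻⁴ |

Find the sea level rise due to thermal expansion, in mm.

Layer 1 at 25 °C → α = 2.4×10⁻⁴ K⁻¹
Layer 2 at 1.7 °C → α = 0.89×10⁻⁴ K⁻¹
Layer 1: 2.4×10⁻⁴ × 2 × 260 = 0.12480 m
0.39 × 730 × 0.89×10⁻⁴ = 0.0253383 m
Δh = 0.12480 + 0.0253383 = 0.1501383 m

150 mm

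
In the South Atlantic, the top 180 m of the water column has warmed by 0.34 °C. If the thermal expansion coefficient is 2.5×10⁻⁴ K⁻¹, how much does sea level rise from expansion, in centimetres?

Δh = αΔT·H = 2.5×10⁻⁴ × 0.34 × 180 = 0.01530 m

Δh ≈ 1.53 cm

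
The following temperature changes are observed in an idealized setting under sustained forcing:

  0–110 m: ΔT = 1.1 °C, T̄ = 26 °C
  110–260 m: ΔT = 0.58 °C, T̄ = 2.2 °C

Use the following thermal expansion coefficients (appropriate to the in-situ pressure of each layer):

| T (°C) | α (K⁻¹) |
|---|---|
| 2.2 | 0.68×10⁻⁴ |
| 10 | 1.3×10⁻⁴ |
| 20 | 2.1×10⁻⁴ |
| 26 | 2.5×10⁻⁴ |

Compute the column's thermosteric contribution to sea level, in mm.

Δh ≈ 36.2 mm

Layer 1 at 26 °C → α = 2.5×10⁻⁴ K⁻¹
Layer 2 at 2.2 °C → α = 0.68×10⁻⁴ K⁻¹
Layer 1: 2.5×10⁻⁴ × 1.1 × 110 = 0.03025 m
Layer 2: 150 × 0.68×10⁻⁴ × 0.58 = 0.005916 m
Δh = 0.03025 + 0.005916 = 0.036166 m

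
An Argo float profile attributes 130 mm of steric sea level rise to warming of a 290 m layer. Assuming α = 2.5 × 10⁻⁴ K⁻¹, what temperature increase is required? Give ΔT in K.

ΔT = Δh/(αH) = 0.13 / (2.5×10⁻⁴ × 290) ≈ 1.793 K

about 1.79 K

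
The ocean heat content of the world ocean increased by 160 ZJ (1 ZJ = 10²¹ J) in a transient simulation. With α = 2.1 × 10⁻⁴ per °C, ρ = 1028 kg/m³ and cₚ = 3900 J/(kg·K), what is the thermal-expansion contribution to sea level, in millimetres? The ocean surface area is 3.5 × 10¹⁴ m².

24 mm

Per unit area: Q = 160×10²¹ / (3.5×10¹⁴) ≈ 4.571×10⁸ J/m²
Δh = αQ/(ρcₚ) = 2.1×10⁻⁴ × 4.571×10⁸ / (1028 × 3900) ≈ 0.023943 m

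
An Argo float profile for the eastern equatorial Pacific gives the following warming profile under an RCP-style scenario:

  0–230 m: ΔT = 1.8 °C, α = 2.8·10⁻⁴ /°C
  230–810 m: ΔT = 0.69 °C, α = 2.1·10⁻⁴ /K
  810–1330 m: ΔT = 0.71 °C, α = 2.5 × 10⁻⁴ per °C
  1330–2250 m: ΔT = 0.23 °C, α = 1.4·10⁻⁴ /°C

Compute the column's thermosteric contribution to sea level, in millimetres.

0–230 m: 1.8 × 2.8×10⁻⁴ × 230 = 0.11592 m
Layer 2: 0.69 × 580 × 2.1×10⁻⁴ = 0.084042 m
Layer 3: 520 × 0.71 × 2.5×10⁻⁴ = 0.09230 m
1.4×10⁻⁴ × 0.23 × 920 = 0.029624 m
Δh = 0.11592 + 0.084042 + 0.09230 + 0.029624 = 0.321886 m

322 mm of thermosteric rise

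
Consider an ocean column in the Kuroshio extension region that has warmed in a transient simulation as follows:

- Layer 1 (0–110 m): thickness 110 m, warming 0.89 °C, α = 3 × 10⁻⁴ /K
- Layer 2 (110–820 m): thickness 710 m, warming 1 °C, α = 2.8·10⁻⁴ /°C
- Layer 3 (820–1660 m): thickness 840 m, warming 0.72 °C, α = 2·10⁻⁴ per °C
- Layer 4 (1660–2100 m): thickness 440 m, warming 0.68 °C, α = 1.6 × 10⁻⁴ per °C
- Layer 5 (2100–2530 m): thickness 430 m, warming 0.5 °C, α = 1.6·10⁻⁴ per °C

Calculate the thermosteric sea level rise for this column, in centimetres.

Layer 1: 3×10⁻⁴ × 0.89 × 110 = 0.02937 m
110–820 m: 1 × 2.8×10⁻⁴ × 710 = 0.19880 m
820–1660 m: 840 × 2×10⁻⁴ × 0.72 = 0.12096 m
440 × 1.6×10⁻⁴ × 0.68 = 0.047872 m
Layer 5: 0.5 × 430 × 1.6×10⁻⁴ = 0.03440 m
Δh = 0.02937 + 0.19880 + 0.12096 + 0.047872 + 0.03440 = 0.431402 m

Δh = 43.1 cm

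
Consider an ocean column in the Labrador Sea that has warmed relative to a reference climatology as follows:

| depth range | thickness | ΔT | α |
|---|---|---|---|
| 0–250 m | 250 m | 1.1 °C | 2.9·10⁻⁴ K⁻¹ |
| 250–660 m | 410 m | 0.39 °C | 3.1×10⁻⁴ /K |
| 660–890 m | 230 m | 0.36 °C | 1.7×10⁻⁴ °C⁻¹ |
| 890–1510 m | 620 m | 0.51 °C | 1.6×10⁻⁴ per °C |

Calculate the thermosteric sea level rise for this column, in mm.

Layer 1: 250 × 2.9×10⁻⁴ × 1.1 = 0.07975 m
3.1×10⁻⁴ × 410 × 0.39 = 0.049569 m
Layer 3: 230 × 0.36 × 1.7×10⁻⁴ = 0.014076 m
Layer 4: 620 × 0.51 × 1.6×10⁻⁴ = 0.050592 m
Δh = 0.07975 + 0.049569 + 0.014076 + 0.050592 = 0.193987 m

194 mm of thermosteric rise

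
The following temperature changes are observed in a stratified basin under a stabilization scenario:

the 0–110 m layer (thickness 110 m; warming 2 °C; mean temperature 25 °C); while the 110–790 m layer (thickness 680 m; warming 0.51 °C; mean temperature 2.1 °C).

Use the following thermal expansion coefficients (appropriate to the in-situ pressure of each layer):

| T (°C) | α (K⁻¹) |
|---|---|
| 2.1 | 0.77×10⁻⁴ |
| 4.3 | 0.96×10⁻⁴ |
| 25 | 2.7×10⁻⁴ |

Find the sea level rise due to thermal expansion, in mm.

Layer 1 at 25 °C → α = 2.7×10⁻⁴ K⁻¹
Layer 2 at 2.1 °C → α = 0.77×10⁻⁴ K⁻¹
0–110 m: 110 × 2 × 2.7×10⁻⁴ = 0.05940 m
680 × 0.51 × 0.77×10⁻⁴ = 0.0267036 m
Δh = 0.05940 + 0.0267036 = 0.0861036 m

Δh ≈ 86.1 mm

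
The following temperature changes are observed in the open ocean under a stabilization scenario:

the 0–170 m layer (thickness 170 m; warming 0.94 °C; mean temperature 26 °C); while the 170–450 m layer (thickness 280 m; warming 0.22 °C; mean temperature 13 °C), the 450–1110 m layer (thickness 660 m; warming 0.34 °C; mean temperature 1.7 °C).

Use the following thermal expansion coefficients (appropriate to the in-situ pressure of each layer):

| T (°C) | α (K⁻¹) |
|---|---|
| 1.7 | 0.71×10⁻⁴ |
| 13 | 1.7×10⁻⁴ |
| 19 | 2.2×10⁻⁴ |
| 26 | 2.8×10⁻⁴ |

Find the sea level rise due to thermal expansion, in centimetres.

about 7.11 cm

Layer 1 at 26 °C → α = 2.8×10⁻⁴ K⁻¹
Layer 2 at 13 °C → α = 1.7×10⁻⁴ K⁻¹
Layer 3 at 1.7 °C → α = 0.71×10⁻⁴ K⁻¹
2.8×10⁻⁴ × 170 × 0.94 = 0.044744 m
Layer 2: 1.7×10⁻⁴ × 0.22 × 280 = 0.010472 m
0.34 × 660 × 0.71×10⁻⁴ = 0.0159324 m
Δh = 0.044744 + 0.010472 + 0.0159324 = 0.0711484 m ≈ 7.11 cm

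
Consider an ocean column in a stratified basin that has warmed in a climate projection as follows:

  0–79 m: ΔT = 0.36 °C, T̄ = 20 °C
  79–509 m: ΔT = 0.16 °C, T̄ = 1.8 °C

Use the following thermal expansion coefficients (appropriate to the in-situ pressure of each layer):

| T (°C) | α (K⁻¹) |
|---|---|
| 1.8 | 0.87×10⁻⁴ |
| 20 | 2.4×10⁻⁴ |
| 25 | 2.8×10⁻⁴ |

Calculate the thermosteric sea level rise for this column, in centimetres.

Δh = 1.28 cm

Layer 1 at 20 °C → α = 2.4×10⁻⁴ K⁻¹
Layer 2 at 1.8 °C → α = 0.87×10⁻⁴ K⁻¹
79 × 0.36 × 2.4×10⁻⁴ = 0.0068256 m
0.87×10⁻⁴ × 430 × 0.16 = 0.0059856 m
Δh = 0.0068256 + 0.0059856 = 0.0128112 m ≈ 1.28 cm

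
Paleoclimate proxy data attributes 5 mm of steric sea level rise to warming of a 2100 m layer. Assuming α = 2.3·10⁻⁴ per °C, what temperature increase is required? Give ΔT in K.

ΔT = Δh/(αH) = 0.005 / (2.3×10⁻⁴ × 2100) ≈ 0.01035 K

ΔT ≈ 0.010 K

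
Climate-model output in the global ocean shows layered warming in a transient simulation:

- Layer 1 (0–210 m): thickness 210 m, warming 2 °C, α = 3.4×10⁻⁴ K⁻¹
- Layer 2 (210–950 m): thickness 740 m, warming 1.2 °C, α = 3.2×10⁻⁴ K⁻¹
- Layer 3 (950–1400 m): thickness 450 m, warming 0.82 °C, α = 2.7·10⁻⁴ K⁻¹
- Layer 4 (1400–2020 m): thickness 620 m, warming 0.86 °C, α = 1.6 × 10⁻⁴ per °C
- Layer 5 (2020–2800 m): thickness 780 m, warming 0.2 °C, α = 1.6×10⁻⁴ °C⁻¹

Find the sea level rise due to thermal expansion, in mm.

0–210 m: 2 × 3.4×10⁻⁴ × 210 = 0.14280 m
1.2 × 3.2×10⁻⁴ × 740 = 0.28416 m
0.82 × 450 × 2.7×10⁻⁴ = 0.09963 m
0.86 × 1.6×10⁻⁴ × 620 = 0.085312 m
1.6×10⁻⁴ × 780 × 0.2 = 0.02496 m
Δh = 0.14280 + 0.28416 + 0.09963 + 0.085312 + 0.02496 = 0.636862 m ≈ 640 mm

640 mm of thermosteric rise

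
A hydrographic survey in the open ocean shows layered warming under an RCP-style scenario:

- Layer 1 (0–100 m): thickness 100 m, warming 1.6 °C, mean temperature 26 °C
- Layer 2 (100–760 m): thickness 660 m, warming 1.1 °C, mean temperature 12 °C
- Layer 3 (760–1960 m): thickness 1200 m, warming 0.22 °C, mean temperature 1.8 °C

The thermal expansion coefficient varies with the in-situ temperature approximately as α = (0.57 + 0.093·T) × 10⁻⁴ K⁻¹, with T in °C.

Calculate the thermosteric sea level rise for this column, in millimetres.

Layer 1: α = (0.57 + 0.093×26)×10⁻⁴ = 2.988×10⁻⁴ K⁻¹
Layer 2: α = (0.57 + 0.093×12)×10⁻⁴ = 1.686×10⁻⁴ K⁻¹
Layer 3: α = (0.57 + 0.093×1.8)×10⁻⁴ = 0.7374×10⁻⁴ K⁻¹
Layer 1: 2.988×10⁻⁴ × 100 × 1.6 = 0.047808 m
100–760 m: 1.686×10⁻⁴ × 1.1 × 660 = 0.1224036 m
Layer 3: 0.7374×10⁻⁴ × 0.22 × 1200 = 0.01946736 m
Δh = 0.047808 + 0.1224036 + 0.01946736 = 0.18967896 m

about 190 mm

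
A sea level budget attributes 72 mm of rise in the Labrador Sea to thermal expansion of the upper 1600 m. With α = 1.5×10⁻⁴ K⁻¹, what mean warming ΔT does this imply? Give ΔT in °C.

0.30 °C

ΔT = Δh/(αH) = 0.072 / (1.5×10⁻⁴ × 1600) = 0.3000 °C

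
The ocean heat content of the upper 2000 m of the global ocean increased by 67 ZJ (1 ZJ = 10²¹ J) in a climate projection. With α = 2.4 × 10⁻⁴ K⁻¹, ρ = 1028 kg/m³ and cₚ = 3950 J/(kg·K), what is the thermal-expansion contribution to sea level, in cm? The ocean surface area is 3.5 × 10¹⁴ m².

Δh = 1.1 cm

Per unit area: Q = 67×10²¹ / (3.5×10¹⁴) ≈ 1.914×10⁸ J/m²
Δh = αQ/(ρcₚ) = 2.4×10⁻⁴ × 1.914×10⁸ / (1028 × 3950) ≈ 0.011313 m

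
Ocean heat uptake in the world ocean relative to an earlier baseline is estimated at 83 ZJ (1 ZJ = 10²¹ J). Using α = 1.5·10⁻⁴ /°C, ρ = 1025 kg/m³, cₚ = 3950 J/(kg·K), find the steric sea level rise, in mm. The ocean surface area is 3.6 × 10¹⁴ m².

about 8.54 mm

Per unit area: Q = 83×10²¹ / (3.6×10¹⁴) ≈ 2.306×10⁸ J/m²
Δh = αQ/(ρcₚ) = 1.5×10⁻⁴ × 2.306×10⁸ / (1025 × 3950) ≈ 0.0085434 m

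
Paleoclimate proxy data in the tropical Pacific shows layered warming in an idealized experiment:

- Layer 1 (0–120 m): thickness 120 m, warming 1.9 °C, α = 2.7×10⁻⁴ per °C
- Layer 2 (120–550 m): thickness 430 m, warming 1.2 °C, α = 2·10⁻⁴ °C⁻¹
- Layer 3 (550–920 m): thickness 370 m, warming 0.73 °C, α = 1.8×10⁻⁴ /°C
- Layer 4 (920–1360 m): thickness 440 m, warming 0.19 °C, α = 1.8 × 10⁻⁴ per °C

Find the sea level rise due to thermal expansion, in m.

2.7×10⁻⁴ × 1.9 × 120 = 0.06156 m
1.2 × 2×10⁻⁴ × 430 = 0.10320 m
Layer 3: 370 × 1.8×10⁻⁴ × 0.73 = 0.048618 m
Layer 4: 440 × 0.19 × 1.8×10⁻⁴ = 0.015048 m
Δh = 0.06156 + 0.10320 + 0.048618 + 0.015048 = 0.228426 m ≈ 0.23 m

0.23 m of thermosteric rise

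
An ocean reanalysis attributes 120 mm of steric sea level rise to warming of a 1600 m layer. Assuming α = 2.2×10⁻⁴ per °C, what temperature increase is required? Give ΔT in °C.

ΔT ≈ 0.341 °C

ΔT = Δh/(αH) = 0.12 / (2.2×10⁻⁴ × 1600) ≈ 0.3409 °C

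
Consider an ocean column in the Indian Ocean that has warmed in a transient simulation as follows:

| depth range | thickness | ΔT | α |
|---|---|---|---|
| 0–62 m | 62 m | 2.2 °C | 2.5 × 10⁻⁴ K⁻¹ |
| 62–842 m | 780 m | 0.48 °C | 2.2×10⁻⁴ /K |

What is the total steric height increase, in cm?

about 11.6 cm

0–62 m: 62 × 2.2 × 2.5×10⁻⁴ = 0.03410 m
Layer 2: 0.48 × 2.2×10⁻⁴ × 780 = 0.082368 m
Δh = 0.03410 + 0.082368 = 0.116468 m ≈ 11.6 cm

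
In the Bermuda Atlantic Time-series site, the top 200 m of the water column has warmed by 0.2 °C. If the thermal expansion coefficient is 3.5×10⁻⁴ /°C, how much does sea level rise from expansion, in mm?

Δh ≈ 14.0 mm

Δh = αΔT·H = 3.5×10⁻⁴ × 0.2 × 200 = 0.01400 m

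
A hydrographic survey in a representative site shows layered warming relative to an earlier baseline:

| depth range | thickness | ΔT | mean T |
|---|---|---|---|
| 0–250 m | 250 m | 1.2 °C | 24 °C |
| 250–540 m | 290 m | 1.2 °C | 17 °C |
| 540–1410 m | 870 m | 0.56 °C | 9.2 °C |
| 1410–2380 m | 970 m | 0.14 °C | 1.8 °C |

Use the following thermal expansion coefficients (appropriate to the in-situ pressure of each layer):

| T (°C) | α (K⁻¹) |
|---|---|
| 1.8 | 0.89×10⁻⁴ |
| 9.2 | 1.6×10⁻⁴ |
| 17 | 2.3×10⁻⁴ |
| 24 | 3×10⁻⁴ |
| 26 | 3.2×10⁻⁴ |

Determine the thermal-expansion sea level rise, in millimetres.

Layer 1 at 24 °C → α = 3×10⁻⁴ K⁻¹
Layer 2 at 17 °C → α = 2.3×10⁻⁴ K⁻¹
Layer 3 at 9.2 °C → α = 1.6×10⁻⁴ K⁻¹
Layer 4 at 1.8 °C → α = 0.89×10⁻⁴ K⁻¹
0–250 m: 250 × 3×10⁻⁴ × 1.2 = 0.09000 m
2.3×10⁻⁴ × 1.2 × 290 = 0.08004 m
Layer 3: 870 × 1.6×10⁻⁴ × 0.56 = 0.077952 m
1410–2380 m: 0.14 × 0.89×10⁻⁴ × 970 = 0.0120862 m
Δh = 0.09000 + 0.08004 + 0.077952 + 0.0120862 = 0.2600782 m

Δh ≈ 260 mm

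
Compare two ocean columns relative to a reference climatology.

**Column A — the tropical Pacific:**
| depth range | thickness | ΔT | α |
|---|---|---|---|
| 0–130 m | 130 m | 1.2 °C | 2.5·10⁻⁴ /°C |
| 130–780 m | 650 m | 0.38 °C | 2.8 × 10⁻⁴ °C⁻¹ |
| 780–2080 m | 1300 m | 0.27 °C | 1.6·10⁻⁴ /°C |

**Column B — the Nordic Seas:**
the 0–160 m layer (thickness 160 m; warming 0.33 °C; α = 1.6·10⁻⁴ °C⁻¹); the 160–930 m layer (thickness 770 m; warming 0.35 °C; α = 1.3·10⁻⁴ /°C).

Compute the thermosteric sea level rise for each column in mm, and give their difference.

Δh_A ≈ 164 mm, Δh_B ≈ 43.5 mm; difference ≈ 121 mm

A 0–130 m: 2.5×10⁻⁴ × 130 × 1.2 = 0.03900 m
A Layer 2: 650 × 2.8×10⁻⁴ × 0.38 = 0.06916 m
A 0.27 × 1.6×10⁻⁴ × 1300 = 0.05616 m
A total: 0.16432 m
B Layer 1: 160 × 0.33 × 1.6×10⁻⁴ = 0.008448 m
B Layer 2: 0.35 × 770 × 1.3×10⁻⁴ = 0.035035 m
B total: 0.043483 m
Difference: 0.16432 − 0.043483 = 0.120837 m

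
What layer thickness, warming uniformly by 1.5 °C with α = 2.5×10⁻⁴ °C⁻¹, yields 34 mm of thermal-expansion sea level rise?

H = Δh/(αΔT) = 0.034 / (2.5×10⁻⁴ × 1.5) ≈ 90.67 m

H ≈ 90.7 m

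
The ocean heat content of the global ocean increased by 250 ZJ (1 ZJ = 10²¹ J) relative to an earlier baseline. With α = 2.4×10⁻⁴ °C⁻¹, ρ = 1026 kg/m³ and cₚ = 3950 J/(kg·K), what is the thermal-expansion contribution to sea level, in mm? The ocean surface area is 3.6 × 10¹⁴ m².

41.1 mm

Per unit area: Q = 250×10²¹ / (3.6×10¹⁴) ≈ 6.944×10⁸ J/m²
Δh = αQ/(ρcₚ) = 2.4×10⁻⁴ × 6.944×10⁸ / (1026 × 3950) ≈ 0.041122 m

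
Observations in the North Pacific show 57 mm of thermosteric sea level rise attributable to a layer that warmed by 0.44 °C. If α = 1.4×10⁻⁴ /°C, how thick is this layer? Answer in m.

H = Δh/(αΔT) = 0.057 / (1.4×10⁻⁴ × 0.44) ≈ 925.3 m

930 m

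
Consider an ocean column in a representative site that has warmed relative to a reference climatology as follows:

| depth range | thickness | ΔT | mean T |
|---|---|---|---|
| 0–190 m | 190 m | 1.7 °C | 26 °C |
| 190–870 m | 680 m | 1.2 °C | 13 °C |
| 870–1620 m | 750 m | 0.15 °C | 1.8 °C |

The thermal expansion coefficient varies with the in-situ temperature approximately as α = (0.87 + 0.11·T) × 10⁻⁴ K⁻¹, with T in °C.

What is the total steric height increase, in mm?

320 mm

Layer 1: α = (0.87 + 0.11×26)×10⁻⁴ = 3.73×10⁻⁴ K⁻¹
Layer 2: α = (0.87 + 0.11×13)×10⁻⁴ = 2.3×10⁻⁴ K⁻¹
Layer 3: α = (0.87 + 0.11×1.8)×10⁻⁴ = 1.068×10⁻⁴ K⁻¹
0–190 m: 190 × 3.73×10⁻⁴ × 1.7 = 0.120479 m
2.3×10⁻⁴ × 680 × 1.2 = 0.18768 m
Layer 3: 750 × 0.15 × 1.068×10⁻⁴ = 0.012015 m
Δh = 0.120479 + 0.18768 + 0.012015 = 0.320174 m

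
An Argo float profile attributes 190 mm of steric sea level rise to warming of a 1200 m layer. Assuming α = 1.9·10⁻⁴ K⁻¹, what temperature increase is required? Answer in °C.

ΔT = Δh/(αH) = 0.19 / (1.9×10⁻⁴ × 1200) ≈ 0.8333 °C

about 0.833 °C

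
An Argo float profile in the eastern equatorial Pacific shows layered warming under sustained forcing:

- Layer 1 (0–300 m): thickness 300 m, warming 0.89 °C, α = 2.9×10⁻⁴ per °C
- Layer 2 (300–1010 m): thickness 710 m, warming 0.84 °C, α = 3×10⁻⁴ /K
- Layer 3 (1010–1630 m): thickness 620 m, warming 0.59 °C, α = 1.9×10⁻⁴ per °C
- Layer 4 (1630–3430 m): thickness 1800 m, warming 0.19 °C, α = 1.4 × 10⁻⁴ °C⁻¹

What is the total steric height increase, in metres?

0.37 m

Layer 1: 0.89 × 2.9×10⁻⁴ × 300 = 0.07743 m
300–1010 m: 710 × 3×10⁻⁴ × 0.84 = 0.17892 m
1010–1630 m: 620 × 0.59 × 1.9×10⁻⁴ = 0.069502 m
0.19 × 1.4×10⁻⁴ × 1800 = 0.04788 m
Δh = 0.07743 + 0.17892 + 0.069502 + 0.04788 = 0.373732 m ≈ 0.37 m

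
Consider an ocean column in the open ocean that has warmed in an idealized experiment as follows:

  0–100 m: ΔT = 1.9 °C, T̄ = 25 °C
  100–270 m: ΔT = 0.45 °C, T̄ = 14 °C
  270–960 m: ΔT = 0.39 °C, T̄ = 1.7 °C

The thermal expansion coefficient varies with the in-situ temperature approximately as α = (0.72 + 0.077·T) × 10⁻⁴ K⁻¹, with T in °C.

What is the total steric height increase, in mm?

86.9 mm

Layer 1: α = (0.72 + 0.077×25)×10⁻⁴ = 2.645×10⁻⁴ K⁻¹
Layer 2: α = (0.72 + 0.077×14)×10⁻⁴ = 1.798×10⁻⁴ K⁻¹
Layer 3: α = (0.72 + 0.077×1.7)×10⁻⁴ = 0.8509×10⁻⁴ K⁻¹
1.9 × 2.645×10⁻⁴ × 100 = 0.050255 m
170 × 1.798×10⁻⁴ × 0.45 = 0.0137547 m
270–960 m: 0.39 × 0.8509×10⁻⁴ × 690 = 0.022897719 m
Δh = 0.050255 + 0.0137547 + 0.022897719 = 0.086907419 m ≈ 86.9 mm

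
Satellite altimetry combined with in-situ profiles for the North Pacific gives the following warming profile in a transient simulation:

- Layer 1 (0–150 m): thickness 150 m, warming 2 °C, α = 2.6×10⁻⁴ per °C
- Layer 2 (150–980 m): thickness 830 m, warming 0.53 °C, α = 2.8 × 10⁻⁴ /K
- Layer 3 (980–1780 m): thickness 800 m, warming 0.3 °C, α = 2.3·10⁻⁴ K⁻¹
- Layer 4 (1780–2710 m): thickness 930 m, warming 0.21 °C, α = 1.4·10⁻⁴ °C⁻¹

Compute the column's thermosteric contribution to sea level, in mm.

150 × 2.6×10⁻⁴ × 2 = 0.07800 m
830 × 0.53 × 2.8×10⁻⁴ = 0.123172 m
2.3×10⁻⁴ × 0.3 × 800 = 0.05520 m
Layer 4: 930 × 1.4×10⁻⁴ × 0.21 = 0.027342 m
Δh = 0.07800 + 0.123172 + 0.05520 + 0.027342 = 0.283714 m ≈ 284 mm

about 284 mm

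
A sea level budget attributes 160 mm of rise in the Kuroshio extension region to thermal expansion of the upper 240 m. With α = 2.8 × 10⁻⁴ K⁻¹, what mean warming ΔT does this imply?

ΔT = Δh/(αH) = 0.16 / (2.8×10⁻⁴ × 240) ≈ 2.381 °C

about 2.38 °C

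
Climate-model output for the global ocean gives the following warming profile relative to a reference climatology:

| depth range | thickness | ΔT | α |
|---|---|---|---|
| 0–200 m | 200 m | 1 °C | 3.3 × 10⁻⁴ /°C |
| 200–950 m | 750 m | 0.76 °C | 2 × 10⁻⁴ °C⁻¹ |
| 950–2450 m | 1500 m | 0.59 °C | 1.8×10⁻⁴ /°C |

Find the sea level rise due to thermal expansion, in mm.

0–200 m: 200 × 3.3×10⁻⁴ × 1 = 0.06600 m
200–950 m: 0.76 × 2×10⁻⁴ × 750 = 0.11400 m
1500 × 0.59 × 1.8×10⁻⁴ = 0.15930 m
Δh = 0.06600 + 0.11400 + 0.15930 = 0.33930 m ≈ 340 mm

Δh ≈ 340 mm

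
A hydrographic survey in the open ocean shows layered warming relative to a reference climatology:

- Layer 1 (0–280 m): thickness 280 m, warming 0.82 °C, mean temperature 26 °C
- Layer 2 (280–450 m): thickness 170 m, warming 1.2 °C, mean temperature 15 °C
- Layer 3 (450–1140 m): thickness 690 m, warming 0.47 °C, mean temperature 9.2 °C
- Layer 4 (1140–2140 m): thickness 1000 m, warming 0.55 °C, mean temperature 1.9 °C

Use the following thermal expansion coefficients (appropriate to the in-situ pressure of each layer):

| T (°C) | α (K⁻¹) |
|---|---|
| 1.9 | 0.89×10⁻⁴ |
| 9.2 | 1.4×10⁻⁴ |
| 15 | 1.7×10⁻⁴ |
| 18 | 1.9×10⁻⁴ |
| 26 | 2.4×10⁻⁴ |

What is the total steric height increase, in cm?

Δh ≈ 18 cm

Layer 1 at 26 °C → α = 2.4×10⁻⁴ K⁻¹
Layer 2 at 15 °C → α = 1.7×10⁻⁴ K⁻¹
Layer 3 at 9.2 °C → α = 1.4×10⁻⁴ K⁻¹
Layer 4 at 1.9 °C → α = 0.89×10⁻⁴ K⁻¹
Layer 1: 0.82 × 2.4×10⁻⁴ × 280 = 0.055104 m
Layer 2: 1.7×10⁻⁴ × 1.2 × 170 = 0.03468 m
Layer 3: 1.4×10⁻⁴ × 0.47 × 690 = 0.045402 m
1140–2140 m: 0.55 × 0.89×10⁻⁴ × 1000 = 0.04895 m
Δh = 0.055104 + 0.03468 + 0.045402 + 0.04895 = 0.184136 m ≈ 18 cm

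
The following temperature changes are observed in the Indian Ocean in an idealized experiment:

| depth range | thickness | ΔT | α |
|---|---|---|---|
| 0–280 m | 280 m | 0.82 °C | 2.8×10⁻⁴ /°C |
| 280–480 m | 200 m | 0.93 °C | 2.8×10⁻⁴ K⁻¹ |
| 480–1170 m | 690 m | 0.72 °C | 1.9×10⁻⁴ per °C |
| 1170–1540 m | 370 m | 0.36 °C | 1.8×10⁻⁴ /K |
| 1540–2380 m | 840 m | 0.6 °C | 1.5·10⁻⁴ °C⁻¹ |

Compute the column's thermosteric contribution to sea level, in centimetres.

0–280 m: 0.82 × 280 × 2.8×10⁻⁴ = 0.064288 m
280–480 m: 0.93 × 2.8×10⁻⁴ × 200 = 0.05208 m
480–1170 m: 690 × 1.9×10⁻⁴ × 0.72 = 0.094392 m
370 × 0.36 × 1.8×10⁻⁴ = 0.023976 m
Layer 5: 1.5×10⁻⁴ × 840 × 0.6 = 0.07560 m
Δh = 0.064288 + 0.05208 + 0.094392 + 0.023976 + 0.07560 = 0.310336 m

Δh ≈ 31.0 cm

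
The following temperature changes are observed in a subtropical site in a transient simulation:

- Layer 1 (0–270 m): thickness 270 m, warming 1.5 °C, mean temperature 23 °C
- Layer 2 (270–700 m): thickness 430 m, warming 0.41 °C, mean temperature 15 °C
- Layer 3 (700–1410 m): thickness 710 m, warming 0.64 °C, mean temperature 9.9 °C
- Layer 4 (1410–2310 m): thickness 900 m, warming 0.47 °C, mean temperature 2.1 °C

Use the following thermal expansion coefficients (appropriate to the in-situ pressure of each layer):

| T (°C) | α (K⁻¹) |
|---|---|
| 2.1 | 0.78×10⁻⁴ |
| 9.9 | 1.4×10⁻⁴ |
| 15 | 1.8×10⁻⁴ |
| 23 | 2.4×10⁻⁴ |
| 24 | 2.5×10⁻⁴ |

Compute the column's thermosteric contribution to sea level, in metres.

Layer 1 at 23 °C → α = 2.4×10⁻⁴ K⁻¹
Layer 2 at 15 °C → α = 1.8×10⁻⁴ K⁻¹
Layer 3 at 9.9 °C → α = 1.4×10⁻⁴ K⁻¹
Layer 4 at 2.1 °C → α = 0.78×10⁻⁴ K⁻¹
0–270 m: 270 × 2.4×10⁻⁴ × 1.5 = 0.09720 m
270–700 m: 430 × 0.41 × 1.8×10⁻⁴ = 0.031734 m
700–1410 m: 0.64 × 1.4×10⁻⁴ × 710 = 0.063616 m
Layer 4: 0.78×10⁻⁴ × 0.47 × 900 = 0.032994 m
Δh = 0.09720 + 0.031734 + 0.063616 + 0.032994 = 0.225544 m ≈ 0.226 m

0.226 m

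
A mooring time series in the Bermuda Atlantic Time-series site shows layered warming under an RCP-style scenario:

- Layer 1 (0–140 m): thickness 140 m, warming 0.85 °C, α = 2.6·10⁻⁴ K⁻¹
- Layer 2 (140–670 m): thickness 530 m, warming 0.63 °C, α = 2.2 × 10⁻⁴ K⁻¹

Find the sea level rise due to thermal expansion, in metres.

0.104 m

0–140 m: 2.6×10⁻⁴ × 140 × 0.85 = 0.03094 m
140–670 m: 2.2×10⁻⁴ × 530 × 0.63 = 0.073458 m
Δh = 0.03094 + 0.073458 = 0.104398 m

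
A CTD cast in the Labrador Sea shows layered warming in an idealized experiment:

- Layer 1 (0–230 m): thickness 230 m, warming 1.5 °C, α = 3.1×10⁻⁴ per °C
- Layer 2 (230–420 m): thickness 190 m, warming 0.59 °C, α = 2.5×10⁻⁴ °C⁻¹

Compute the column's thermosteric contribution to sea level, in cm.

13.5 cm

Layer 1: 230 × 1.5 × 3.1×10⁻⁴ = 0.10695 m
230–420 m: 190 × 2.5×10⁻⁴ × 0.59 = 0.028025 m
Δh = 0.10695 + 0.028025 = 0.134975 m ≈ 13.5 cm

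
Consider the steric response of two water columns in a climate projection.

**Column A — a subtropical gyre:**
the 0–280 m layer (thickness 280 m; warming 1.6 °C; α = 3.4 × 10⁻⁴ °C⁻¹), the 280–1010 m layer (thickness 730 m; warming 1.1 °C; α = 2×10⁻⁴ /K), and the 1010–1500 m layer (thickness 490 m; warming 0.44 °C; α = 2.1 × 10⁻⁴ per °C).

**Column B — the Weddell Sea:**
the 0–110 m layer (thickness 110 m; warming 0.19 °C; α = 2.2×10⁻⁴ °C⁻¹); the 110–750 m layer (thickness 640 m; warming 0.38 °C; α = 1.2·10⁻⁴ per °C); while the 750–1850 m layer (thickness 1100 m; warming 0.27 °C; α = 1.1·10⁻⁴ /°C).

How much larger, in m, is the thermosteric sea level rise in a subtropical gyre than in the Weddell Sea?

0.292 m larger

A 0–280 m: 3.4×10⁻⁴ × 280 × 1.6 = 0.15232 m
A Layer 2: 1.1 × 730 × 2×10⁻⁴ = 0.16060 m
A Layer 3: 490 × 2.1×10⁻⁴ × 0.44 = 0.045276 m
A total: 0.358196 m
B Layer 1: 0.19 × 110 × 2.2×10⁻⁴ = 0.004598 m
B 110–750 m: 1.2×10⁻⁴ × 640 × 0.38 = 0.029184 m
B Layer 3: 1.1×10⁻⁴ × 0.27 × 1100 = 0.03267 m
B total: 0.066452 m
Difference: 0.358196 − 0.066452 = 0.291744 m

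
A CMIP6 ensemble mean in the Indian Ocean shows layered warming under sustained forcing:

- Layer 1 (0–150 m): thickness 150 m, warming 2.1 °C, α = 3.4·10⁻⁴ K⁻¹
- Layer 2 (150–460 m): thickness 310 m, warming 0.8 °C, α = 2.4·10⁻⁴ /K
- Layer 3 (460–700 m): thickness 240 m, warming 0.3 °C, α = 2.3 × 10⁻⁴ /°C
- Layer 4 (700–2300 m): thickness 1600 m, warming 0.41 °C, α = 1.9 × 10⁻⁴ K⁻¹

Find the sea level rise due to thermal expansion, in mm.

Δh = 308 mm

0–150 m: 2.1 × 150 × 3.4×10⁻⁴ = 0.10710 m
150–460 m: 310 × 2.4×10⁻⁴ × 0.8 = 0.05952 m
460–700 m: 2.3×10⁻⁴ × 0.3 × 240 = 0.01656 m
700–2300 m: 1600 × 0.41 × 1.9×10⁻⁴ = 0.12464 m
Δh = 0.10710 + 0.05952 + 0.01656 + 0.12464 = 0.30782 m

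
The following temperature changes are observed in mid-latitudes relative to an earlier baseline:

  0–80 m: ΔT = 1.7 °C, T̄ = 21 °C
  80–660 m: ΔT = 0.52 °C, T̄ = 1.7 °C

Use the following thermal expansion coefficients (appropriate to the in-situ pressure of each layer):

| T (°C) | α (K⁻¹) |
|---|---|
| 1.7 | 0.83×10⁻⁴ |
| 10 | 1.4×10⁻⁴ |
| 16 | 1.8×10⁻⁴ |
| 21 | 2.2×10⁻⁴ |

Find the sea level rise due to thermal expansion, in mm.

Layer 1 at 21 °C → α = 2.2×10⁻⁴ K⁻¹
Layer 2 at 1.7 °C → α = 0.83×10⁻⁴ K⁻¹
80 × 1.7 × 2.2×10⁻⁴ = 0.02992 m
Layer 2: 0.83×10⁻⁴ × 0.52 × 580 = 0.0250328 m
Δh = 0.02992 + 0.0250328 = 0.0549528 m

55.0 mm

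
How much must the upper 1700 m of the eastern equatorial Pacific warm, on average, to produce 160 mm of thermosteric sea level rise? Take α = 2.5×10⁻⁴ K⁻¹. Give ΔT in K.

ΔT ≈ 0.38 K

ΔT = Δh/(αH) = 0.16 / (2.5×10⁻⁴ × 1700) ≈ 0.3765 K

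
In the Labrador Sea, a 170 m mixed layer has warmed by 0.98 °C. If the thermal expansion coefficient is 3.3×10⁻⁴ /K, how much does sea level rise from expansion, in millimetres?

55 mm

Δh = αΔT·H = 3.3×10⁻⁴ × 0.98 × 170 = 0.054978 m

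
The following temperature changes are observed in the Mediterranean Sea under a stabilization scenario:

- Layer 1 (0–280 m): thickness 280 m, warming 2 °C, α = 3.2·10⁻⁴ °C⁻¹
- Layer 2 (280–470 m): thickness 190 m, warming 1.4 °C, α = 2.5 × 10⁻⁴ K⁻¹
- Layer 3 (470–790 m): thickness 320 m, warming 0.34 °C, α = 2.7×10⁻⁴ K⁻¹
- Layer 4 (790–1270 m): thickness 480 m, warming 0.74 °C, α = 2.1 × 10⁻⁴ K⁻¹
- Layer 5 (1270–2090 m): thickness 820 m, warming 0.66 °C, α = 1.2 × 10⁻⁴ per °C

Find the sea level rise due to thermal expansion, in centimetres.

Layer 1: 2 × 3.2×10⁻⁴ × 280 = 0.17920 m
280–470 m: 190 × 2.5×10⁻⁴ × 1.4 = 0.06650 m
2.7×10⁻⁴ × 0.34 × 320 = 0.029376 m
0.74 × 480 × 2.1×10⁻⁴ = 0.074592 m
1270–2090 m: 0.66 × 1.2×10⁻⁴ × 820 = 0.064944 m
Δh = 0.17920 + 0.06650 + 0.029376 + 0.074592 + 0.064944 = 0.414612 m ≈ 41 cm

41 cm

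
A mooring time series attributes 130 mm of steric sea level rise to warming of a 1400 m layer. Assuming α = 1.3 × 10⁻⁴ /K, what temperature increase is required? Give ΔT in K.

ΔT = Δh/(αH) = 0.13 / (1.3×10⁻⁴ × 1400) ≈ 0.7143 K

about 0.714 K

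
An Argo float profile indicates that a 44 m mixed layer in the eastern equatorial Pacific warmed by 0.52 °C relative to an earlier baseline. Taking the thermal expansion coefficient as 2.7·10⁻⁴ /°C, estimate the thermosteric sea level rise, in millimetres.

Δh = αΔT·H = 2.7×10⁻⁴ × 0.52 × 44 = 0.0061776 m

6.18 mm of thermosteric rise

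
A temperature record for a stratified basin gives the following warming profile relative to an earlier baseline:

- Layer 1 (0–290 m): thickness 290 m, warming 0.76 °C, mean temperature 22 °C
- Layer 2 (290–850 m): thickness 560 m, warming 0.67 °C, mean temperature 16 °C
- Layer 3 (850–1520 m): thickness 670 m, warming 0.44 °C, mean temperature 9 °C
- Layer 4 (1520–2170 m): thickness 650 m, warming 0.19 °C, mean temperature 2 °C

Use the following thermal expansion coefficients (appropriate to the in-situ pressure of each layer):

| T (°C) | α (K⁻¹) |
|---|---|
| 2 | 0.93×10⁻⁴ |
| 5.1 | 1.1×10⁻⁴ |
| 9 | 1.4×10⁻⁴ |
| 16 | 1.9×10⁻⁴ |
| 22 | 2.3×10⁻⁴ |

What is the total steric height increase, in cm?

Δh ≈ 17.5 cm

Layer 1 at 22 °C → α = 2.3×10⁻⁴ K⁻¹
Layer 2 at 16 °C → α = 1.9×10⁻⁴ K⁻¹
Layer 3 at 9 °C → α = 1.4×10⁻⁴ K⁻¹
Layer 4 at 2 °C → α = 0.93×10⁻⁴ K⁻¹
Layer 1: 2.3×10⁻⁴ × 290 × 0.76 = 0.050692 m
Layer 2: 1.9×10⁻⁴ × 560 × 0.67 = 0.071288 m
670 × 0.44 × 1.4×10⁻⁴ = 0.041272 m
1520–2170 m: 0.19 × 650 × 0.93×10⁻⁴ = 0.0114855 m
Δh = 0.050692 + 0.071288 + 0.041272 + 0.0114855 = 0.1747375 m ≈ 17.5 cm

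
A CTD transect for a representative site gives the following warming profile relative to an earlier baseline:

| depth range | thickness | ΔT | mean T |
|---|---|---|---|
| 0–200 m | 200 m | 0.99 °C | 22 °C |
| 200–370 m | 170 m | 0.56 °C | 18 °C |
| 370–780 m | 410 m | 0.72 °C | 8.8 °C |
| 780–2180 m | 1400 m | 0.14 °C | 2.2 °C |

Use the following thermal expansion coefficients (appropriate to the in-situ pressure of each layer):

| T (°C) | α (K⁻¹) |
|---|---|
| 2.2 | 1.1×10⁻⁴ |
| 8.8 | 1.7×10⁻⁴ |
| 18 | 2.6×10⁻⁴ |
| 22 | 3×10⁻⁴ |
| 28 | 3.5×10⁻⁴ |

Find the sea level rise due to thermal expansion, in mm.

Layer 1 at 22 °C → α = 3×10⁻⁴ K⁻¹
Layer 2 at 18 °C → α = 2.6×10⁻⁴ K⁻¹
Layer 3 at 8.8 °C → α = 1.7×10⁻⁴ K⁻¹
Layer 4 at 2.2 °C → α = 1.1×10⁻⁴ K⁻¹
200 × 3×10⁻⁴ × 0.99 = 0.05940 m
Layer 2: 170 × 0.56 × 2.6×10⁻⁴ = 0.024752 m
370–780 m: 410 × 1.7×10⁻⁴ × 0.72 = 0.050184 m
1400 × 1.1×10⁻⁴ × 0.14 = 0.02156 m
Δh = 0.05940 + 0.024752 + 0.050184 + 0.02156 = 0.155896 m ≈ 160 mm

160 mm of thermosteric rise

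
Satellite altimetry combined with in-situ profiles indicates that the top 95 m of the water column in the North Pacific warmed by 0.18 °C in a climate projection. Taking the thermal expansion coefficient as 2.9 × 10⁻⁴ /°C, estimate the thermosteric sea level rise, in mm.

Δh = αΔT·H = 2.9×10⁻⁴ × 0.18 × 95 = 0.004959 m

Δh ≈ 5.0 mm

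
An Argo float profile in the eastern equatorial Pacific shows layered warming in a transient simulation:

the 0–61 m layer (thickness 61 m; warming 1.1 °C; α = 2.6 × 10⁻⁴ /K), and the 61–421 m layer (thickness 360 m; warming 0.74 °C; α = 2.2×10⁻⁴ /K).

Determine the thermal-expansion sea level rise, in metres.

0–61 m: 2.6×10⁻⁴ × 61 × 1.1 = 0.017446 m
0.74 × 360 × 2.2×10⁻⁴ = 0.058608 m
Δh = 0.017446 + 0.058608 = 0.076054 m

0.0761 m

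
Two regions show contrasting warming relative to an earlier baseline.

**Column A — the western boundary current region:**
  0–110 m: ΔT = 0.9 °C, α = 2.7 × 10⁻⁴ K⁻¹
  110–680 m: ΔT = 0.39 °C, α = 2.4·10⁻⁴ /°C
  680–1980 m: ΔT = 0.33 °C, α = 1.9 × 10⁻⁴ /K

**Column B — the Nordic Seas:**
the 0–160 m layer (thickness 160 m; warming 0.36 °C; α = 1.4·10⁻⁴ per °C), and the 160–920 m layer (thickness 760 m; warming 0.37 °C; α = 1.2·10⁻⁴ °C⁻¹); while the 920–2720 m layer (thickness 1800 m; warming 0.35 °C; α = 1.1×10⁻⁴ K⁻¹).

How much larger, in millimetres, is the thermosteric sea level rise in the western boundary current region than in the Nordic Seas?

A Layer 1: 110 × 2.7×10⁻⁴ × 0.9 = 0.02673 m
A 110–680 m: 570 × 0.39 × 2.4×10⁻⁴ = 0.053352 m
A 680–1980 m: 1.9×10⁻⁴ × 0.33 × 1300 = 0.08151 m
A total: 0.161592 m
B 160 × 0.36 × 1.4×10⁻⁴ = 0.008064 m
B 160–920 m: 1.2×10⁻⁴ × 760 × 0.37 = 0.033744 m
B 0.35 × 1800 × 1.1×10⁻⁴ = 0.06930 m
B total: 0.111108 m
Difference: 0.161592 − 0.111108 = 0.050484 m

50 mm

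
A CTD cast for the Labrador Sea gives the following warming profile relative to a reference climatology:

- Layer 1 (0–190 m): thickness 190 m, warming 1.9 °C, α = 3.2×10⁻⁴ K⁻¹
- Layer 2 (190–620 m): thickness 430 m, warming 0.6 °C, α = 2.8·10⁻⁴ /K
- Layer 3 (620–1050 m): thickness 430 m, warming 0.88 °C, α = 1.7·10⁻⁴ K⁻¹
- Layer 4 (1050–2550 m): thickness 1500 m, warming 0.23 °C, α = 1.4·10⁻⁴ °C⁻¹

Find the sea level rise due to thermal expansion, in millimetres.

Δh = 300 mm

0–190 m: 1.9 × 3.2×10⁻⁴ × 190 = 0.11552 m
Layer 2: 2.8×10⁻⁴ × 0.6 × 430 = 0.07224 m
1.7×10⁻⁴ × 430 × 0.88 = 0.064328 m
1050–2550 m: 0.23 × 1.4×10⁻⁴ × 1500 = 0.04830 m
Δh = 0.11552 + 0.07224 + 0.064328 + 0.04830 = 0.300388 m ≈ 300 mm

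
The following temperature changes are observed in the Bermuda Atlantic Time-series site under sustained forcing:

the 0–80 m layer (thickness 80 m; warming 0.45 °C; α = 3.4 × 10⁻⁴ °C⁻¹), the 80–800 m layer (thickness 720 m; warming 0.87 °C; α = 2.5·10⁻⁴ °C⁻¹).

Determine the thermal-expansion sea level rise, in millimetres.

Layer 1: 0.45 × 3.4×10⁻⁴ × 80 = 0.01224 m
2.5×10⁻⁴ × 720 × 0.87 = 0.15660 m
Δh = 0.01224 + 0.15660 = 0.16884 m

about 169 mm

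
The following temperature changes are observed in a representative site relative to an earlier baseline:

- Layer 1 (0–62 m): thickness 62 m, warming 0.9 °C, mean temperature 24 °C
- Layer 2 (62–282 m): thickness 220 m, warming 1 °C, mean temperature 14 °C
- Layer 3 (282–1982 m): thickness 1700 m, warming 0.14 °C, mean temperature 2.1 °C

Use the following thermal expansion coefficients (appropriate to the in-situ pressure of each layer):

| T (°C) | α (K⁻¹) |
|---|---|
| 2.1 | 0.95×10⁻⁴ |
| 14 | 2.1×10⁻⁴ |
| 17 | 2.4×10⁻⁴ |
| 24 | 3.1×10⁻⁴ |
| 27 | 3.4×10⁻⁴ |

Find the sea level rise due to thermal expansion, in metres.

Layer 1 at 24 °C → α = 3.1×10⁻⁴ K⁻¹
Layer 2 at 14 °C → α = 2.1×10⁻⁴ K⁻¹
Layer 3 at 2.1 °C → α = 0.95×10⁻⁴ K⁻¹
62 × 0.9 × 3.1×10⁻⁴ = 0.017298 m
Layer 2: 220 × 1 × 2.1×10⁻⁴ = 0.04620 m
Layer 3: 0.95×10⁻⁴ × 0.14 × 1700 = 0.02261 m
Δh = 0.017298 + 0.04620 + 0.02261 = 0.086108 m

0.0861 m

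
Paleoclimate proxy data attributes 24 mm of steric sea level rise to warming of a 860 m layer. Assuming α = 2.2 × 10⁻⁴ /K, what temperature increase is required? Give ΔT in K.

0.13 K

ΔT = Δh/(αH) = 0.024 / (2.2×10⁻⁴ × 860) ≈ 0.1268 K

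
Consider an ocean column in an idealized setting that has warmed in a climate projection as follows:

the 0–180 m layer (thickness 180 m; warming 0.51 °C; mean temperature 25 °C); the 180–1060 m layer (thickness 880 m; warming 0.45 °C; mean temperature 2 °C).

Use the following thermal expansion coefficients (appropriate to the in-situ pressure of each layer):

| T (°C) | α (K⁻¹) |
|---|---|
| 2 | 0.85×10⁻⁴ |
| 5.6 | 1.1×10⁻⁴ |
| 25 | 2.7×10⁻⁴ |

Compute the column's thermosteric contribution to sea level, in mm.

Layer 1 at 25 °C → α = 2.7×10⁻⁴ K⁻¹
Layer 2 at 2 °C → α = 0.85×10⁻⁴ K⁻¹
Layer 1: 0.51 × 180 × 2.7×10⁻⁴ = 0.024786 m
180–1060 m: 880 × 0.85×10⁻⁴ × 0.45 = 0.03366 m
Δh = 0.024786 + 0.03366 = 0.058446 m ≈ 58.4 mm

58.4 mm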